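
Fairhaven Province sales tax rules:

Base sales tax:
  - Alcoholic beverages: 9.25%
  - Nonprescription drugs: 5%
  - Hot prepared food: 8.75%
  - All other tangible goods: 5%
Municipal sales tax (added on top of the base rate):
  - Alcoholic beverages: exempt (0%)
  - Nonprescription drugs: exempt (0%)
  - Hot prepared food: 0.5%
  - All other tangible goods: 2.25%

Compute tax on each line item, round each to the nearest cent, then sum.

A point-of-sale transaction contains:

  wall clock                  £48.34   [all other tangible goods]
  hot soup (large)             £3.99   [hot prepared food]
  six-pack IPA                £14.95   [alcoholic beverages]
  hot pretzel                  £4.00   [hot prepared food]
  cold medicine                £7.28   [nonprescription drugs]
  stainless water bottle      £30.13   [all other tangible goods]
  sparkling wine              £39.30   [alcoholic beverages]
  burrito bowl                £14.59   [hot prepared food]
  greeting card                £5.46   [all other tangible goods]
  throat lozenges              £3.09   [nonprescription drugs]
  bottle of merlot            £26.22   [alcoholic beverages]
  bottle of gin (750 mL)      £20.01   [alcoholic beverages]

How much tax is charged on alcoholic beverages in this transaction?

Six-pack IPA £14.95: alcoholic beverages → 9.25% + 0% municipal = 9.25% → £1.38
Sparkling wine £39.30: alcoholic beverages → 9.25% + 0% municipal = 9.25% → £3.64
Bottle of merlot £26.22: alcoholic beverages → 9.25% + 0% municipal = 9.25% → £2.43
Bottle of gin (750 mL) £20.01: alcoholic beverages → 9.25% + 0% municipal = 9.25% → £1.85
Tax on alcoholic beverages = £1.38 + £3.64 + £2.43 + £1.85 = £9.30

£9.30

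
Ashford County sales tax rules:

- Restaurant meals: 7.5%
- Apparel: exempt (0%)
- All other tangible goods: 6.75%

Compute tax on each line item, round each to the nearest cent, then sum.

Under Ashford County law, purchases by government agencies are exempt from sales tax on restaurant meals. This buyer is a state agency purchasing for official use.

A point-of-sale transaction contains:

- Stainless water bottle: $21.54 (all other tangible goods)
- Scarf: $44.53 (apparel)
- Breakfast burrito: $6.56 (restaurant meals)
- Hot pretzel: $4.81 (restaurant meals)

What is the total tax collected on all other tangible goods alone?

Stainless water bottle $21.54: all other tangible goods → 6.75% → $1.45
Tax on all other tangible goods = $1.45

$1.45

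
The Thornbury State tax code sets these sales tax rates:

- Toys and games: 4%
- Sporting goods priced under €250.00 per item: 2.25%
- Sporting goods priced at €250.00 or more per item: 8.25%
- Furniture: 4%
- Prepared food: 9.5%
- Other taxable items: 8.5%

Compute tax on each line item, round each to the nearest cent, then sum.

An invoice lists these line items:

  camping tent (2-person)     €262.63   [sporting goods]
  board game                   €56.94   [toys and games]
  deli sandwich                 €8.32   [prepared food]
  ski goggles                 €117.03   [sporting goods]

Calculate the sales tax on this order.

Camping tent (2-person) €262.63: sporting goods, €250.00 or more → 8.25% → €21.67
Board game €56.94: toys and games → 4% → €2.28
Deli sandwich €8.32: prepared food → 9.5% → €0.79
Ski goggles €117.03: sporting goods, under €250.00 → 2.25% → €2.63
Total tax = €21.67 + €2.28 + €0.79 + €2.63 = €27.37

€27.37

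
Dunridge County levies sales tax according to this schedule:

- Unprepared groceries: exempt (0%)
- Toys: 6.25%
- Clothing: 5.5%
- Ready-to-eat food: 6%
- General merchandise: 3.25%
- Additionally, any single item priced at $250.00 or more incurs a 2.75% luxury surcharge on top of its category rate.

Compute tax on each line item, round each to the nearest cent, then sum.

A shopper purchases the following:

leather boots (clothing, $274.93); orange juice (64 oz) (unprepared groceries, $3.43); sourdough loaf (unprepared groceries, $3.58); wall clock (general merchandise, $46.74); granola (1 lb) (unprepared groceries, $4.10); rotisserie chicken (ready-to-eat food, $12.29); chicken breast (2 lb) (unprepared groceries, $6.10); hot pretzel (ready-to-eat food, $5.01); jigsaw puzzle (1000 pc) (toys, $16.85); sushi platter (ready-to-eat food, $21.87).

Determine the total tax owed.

Leather boots $274.93: clothing → 5.5% + 2.75% surcharge = 8.25% → $22.68
Orange juice (64 oz) $3.43: unprepared groceries → 0% → $0.00
Sourdough loaf $3.58: unprepared groceries → 0% → $0.00
Wall clock $46.74: general merchandise → 3.25% → $1.52
Granola (1 lb) $4.10: unprepared groceries → 0% → $0.00
Rotisserie chicken $12.29: ready-to-eat food → 6% → $0.74
Chicken breast (2 lb) $6.10: unprepared groceries → 0% → $0.00
Hot pretzel $5.01: ready-to-eat food → 6% → $0.30
Jigsaw puzzle (1000 pc) $16.85: toys → 6.25% → $1.05
Sushi platter $21.87: ready-to-eat food → 6% → $1.31
Total tax = $22.68 + $1.52 + $0.74 + $0.30 + $1.05 + $1.31 = $27.60

$27.60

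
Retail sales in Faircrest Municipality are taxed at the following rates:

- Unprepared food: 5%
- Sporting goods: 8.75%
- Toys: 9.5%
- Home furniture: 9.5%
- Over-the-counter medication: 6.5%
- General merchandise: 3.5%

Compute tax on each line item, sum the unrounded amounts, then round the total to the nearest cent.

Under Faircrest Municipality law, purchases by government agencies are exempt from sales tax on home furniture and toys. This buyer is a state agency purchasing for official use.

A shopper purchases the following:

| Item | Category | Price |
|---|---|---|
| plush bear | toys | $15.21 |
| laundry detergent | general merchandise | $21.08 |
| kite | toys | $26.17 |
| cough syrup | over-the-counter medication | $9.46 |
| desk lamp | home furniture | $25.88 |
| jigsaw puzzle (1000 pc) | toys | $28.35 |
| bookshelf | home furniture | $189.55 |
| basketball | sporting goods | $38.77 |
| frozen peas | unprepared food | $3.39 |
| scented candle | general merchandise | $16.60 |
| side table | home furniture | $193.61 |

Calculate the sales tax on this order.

Plush bear $15.21: toys, buyer-exempt → 0% → $0.00
Laundry detergent $21.08: general merchandise → 3.5% → $0.7378
Kite $26.17: toys, buyer-exempt → 0% → $0.00
Cough syrup $9.46: over-the-counter medication → 6.5% → $0.6149
Desk lamp $25.88: home furniture, buyer-exempt → 0% → $0.00
Jigsaw puzzle (1000 pc) $28.35: toys, buyer-exempt → 0% → $0.00
Bookshelf $189.55: home furniture, buyer-exempt → 0% → $0.00
Basketball $38.77: sporting goods → 8.75% → $3.392375
Frozen peas $3.39: unprepared food → 5% → $0.1695
Scented candle $16.60: general merchandise → 3.5% → $0.581
Side table $193.61: home furniture, buyer-exempt → 0% → $0.00
Unrounded tax sum = $5.495575 → $5.50

$5.50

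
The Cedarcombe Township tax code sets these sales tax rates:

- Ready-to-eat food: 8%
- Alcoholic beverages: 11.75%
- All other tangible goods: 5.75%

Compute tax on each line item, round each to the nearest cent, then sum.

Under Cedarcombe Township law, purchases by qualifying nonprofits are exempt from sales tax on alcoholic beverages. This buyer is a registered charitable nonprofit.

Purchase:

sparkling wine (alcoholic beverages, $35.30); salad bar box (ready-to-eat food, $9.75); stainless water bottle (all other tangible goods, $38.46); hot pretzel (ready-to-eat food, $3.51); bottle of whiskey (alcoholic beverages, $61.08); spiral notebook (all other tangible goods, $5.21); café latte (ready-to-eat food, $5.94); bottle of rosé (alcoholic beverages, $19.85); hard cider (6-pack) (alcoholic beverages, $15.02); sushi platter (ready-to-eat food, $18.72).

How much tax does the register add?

Sparkling wine $35.30: alcoholic beverages, buyer-exempt → 0% → $0.00
Salad bar box $9.75: ready-to-eat food → 8% → $0.78
Stainless water bottle $38.46: all other tangible goods → 5.75% → $2.21
Hot pretzel $3.51: ready-to-eat food → 8% → $0.28
Bottle of whiskey $61.08: alcoholic beverages, buyer-exempt → 0% → $0.00
Spiral notebook $5.21: all other tangible goods → 5.75% → $0.30
Café latte $5.94: ready-to-eat food → 8% → $0.48
Bottle of rosé $19.85: alcoholic beverages, buyer-exempt → 0% → $0.00
Hard cider (6-pack) $15.02: alcoholic beverages, buyer-exempt → 0% → $0.00
Sushi platter $18.72: ready-to-eat food → 8% → $1.50
Total tax = $0.78 + $2.21 + $0.28 + $0.30 + $0.48 + $1.50 = $5.55

$5.55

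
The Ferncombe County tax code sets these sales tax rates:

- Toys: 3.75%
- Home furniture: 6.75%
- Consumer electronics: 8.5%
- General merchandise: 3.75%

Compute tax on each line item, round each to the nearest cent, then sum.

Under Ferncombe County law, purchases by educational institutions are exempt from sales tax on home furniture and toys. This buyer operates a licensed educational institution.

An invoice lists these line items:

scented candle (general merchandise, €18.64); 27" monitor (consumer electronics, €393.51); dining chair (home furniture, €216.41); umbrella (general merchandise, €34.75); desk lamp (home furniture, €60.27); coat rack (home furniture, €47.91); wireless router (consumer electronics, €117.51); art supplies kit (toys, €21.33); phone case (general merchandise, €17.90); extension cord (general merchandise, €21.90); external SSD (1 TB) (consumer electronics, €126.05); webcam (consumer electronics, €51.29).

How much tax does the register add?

Scented candle €18.64: general merchandise → 3.75% → €0.70
27" monitor €393.51: consumer electronics → 8.5% → €33.45
Dining chair €216.41: home furniture, buyer-exempt → 0% → €0.00
Umbrella €34.75: general merchandise → 3.75% → €1.30
Desk lamp €60.27: home furniture, buyer-exempt → 0% → €0.00
Coat rack €47.91: home furniture, buyer-exempt → 0% → €0.00
Wireless router €117.51: consumer electronics → 8.5% → €9.99
Art supplies kit €21.33: toys, buyer-exempt → 0% → €0.00
Phone case €17.90: general merchandise → 3.75% → €0.67
Extension cord €21.90: general merchandise → 3.75% → €0.82
External SSD (1 TB) €126.05: consumer electronics → 8.5% → €10.71
Webcam €51.29: consumer electronics → 8.5% → €4.36
Total tax = €0.70 + €33.45 + €1.30 + €9.99 + €0.67 + €0.82 + €10.71 + €4.36 = €62.00

€62.00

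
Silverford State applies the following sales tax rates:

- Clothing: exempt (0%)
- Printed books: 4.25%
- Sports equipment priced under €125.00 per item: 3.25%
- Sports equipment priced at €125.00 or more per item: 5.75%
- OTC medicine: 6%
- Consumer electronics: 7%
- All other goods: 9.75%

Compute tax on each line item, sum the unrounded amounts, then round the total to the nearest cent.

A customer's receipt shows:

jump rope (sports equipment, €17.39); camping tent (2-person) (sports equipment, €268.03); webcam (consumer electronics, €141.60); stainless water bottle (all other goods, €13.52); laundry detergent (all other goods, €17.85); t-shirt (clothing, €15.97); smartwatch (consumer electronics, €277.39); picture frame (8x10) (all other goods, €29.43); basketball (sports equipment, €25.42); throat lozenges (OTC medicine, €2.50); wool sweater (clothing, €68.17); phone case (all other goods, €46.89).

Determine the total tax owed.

Jump rope €17.39: sports equipment, under €125.00 → 3.25% → €0.565175
Camping tent (2-person) €268.03: sports equipment, €125.00 or more → 5.75% → €15.411725
Webcam €141.60: consumer electronics → 7% → €9.912
Stainless water bottle €13.52: all other goods → 9.75% → €1.3182
Laundry detergent €17.85: all other goods → 9.75% → €1.740375
T-shirt €15.97: clothing → 0% → €0.00
Smartwatch €277.39: consumer electronics → 7% → €19.4173
Picture frame (8x10) €29.43: all other goods → 9.75% → €2.869425
Basketball €25.42: sports equipment, under €125.00 → 3.25% → €0.82615
Throat lozenges €2.50: OTC medicine → 6% → €0.15
Wool sweater €68.17: clothing → 0% → €0.00
Phone case €46.89: all other goods → 9.75% → €4.571775
Unrounded tax sum = €56.782125 → €56.78

€56.78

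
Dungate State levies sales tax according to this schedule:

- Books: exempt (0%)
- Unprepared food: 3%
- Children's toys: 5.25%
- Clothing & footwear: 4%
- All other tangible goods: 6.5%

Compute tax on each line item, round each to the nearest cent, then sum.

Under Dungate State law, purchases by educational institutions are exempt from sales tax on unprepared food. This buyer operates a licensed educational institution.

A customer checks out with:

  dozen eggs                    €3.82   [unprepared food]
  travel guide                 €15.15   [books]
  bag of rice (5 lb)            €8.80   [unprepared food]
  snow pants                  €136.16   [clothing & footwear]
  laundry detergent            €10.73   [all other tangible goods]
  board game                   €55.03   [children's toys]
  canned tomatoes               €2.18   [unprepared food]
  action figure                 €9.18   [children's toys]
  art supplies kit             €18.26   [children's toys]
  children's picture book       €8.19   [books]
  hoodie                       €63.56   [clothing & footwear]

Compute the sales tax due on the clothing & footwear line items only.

Snow pants €136.16: clothing & footwear → 4% → €5.45
Hoodie €63.56: clothing & footwear → 4% → €2.54
Tax on clothing & footwear = €5.45 + €2.54 = €7.99

€7.99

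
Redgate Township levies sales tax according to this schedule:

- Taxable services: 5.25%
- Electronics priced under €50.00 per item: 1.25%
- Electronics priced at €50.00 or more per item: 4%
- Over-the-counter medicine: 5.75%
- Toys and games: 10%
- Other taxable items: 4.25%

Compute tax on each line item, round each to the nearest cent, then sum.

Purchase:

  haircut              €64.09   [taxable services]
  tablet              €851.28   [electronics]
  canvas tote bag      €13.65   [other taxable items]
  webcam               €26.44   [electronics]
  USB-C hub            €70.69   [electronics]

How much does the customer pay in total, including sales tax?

€1067.30

Haircut €64.09: taxable services → 5.25% → €3.36
Tablet €851.28: electronics, €50.00 or more → 4% → €34.05
Canvas tote bag €13.65: other taxable items → 4.25% → €0.58
Webcam €26.44: electronics, under €50.00 → 1.25% → €0.33
USB-C hub €70.69: electronics, €50.00 or more → 4% → €2.83
Subtotal = €1026.15; tax = €41.15; total due = €1067.30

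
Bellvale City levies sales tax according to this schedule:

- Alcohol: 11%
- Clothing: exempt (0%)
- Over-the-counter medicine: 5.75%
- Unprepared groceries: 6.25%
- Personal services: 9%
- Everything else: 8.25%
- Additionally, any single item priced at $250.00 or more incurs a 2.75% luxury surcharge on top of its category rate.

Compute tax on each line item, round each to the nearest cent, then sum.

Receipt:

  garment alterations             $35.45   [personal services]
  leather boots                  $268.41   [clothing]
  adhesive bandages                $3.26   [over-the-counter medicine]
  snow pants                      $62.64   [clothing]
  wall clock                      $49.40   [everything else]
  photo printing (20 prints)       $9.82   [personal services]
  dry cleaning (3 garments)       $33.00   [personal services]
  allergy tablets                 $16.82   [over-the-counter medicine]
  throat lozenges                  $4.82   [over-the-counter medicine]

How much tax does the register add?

Garment alterations $35.45: personal services → 9% → $3.19
Leather boots $268.41: clothing → 0% + 2.75% surcharge = 2.75% → $7.38
Adhesive bandages $3.26: over-the-counter medicine → 5.75% → $0.19
Snow pants $62.64: clothing → 0% → $0.00
Wall clock $49.40: everything else → 8.25% → $4.08
Photo printing (20 prints) $9.82: personal services → 9% → $0.88
Dry cleaning (3 garments) $33.00: personal services → 9% → $2.97
Allergy tablets $16.82: over-the-counter medicine → 5.75% → $0.97
Throat lozenges $4.82: over-the-counter medicine → 5.75% → $0.28
Total tax = $3.19 + $7.38 + $0.19 + $4.08 + $0.88 + $2.97 + $0.97 + $0.28 = $19.94

$19.94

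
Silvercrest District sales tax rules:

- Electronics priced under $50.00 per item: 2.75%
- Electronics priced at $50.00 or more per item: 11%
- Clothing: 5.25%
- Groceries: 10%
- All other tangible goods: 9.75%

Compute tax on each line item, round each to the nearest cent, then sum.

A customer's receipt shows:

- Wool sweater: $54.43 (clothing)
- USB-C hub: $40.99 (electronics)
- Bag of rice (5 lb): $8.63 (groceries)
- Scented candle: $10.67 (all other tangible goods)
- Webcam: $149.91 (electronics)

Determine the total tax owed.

$22.38

Wool sweater $54.43: clothing → 5.25% → $2.86
USB-C hub $40.99: electronics, under $50.00 → 2.75% → $1.13
Bag of rice (5 lb) $8.63: groceries → 10% → $0.86
Scented candle $10.67: all other tangible goods → 9.75% → $1.04
Webcam $149.91: electronics, $50.00 or more → 11% → $16.49
Total tax = $2.86 + $1.13 + $0.86 + $1.04 + $16.49 = $22.38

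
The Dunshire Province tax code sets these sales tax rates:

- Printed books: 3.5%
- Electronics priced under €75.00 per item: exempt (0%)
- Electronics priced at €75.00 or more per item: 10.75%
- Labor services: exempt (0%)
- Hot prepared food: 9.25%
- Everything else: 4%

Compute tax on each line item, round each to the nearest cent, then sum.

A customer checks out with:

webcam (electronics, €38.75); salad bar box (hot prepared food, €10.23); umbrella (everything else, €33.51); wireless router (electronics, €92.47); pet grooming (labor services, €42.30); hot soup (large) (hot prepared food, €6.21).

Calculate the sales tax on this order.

Webcam €38.75: electronics, under €75.00 → 0% → €0.00
Salad bar box €10.23: hot prepared food → 9.25% → €0.95
Umbrella €33.51: everything else → 4% → €1.34
Wireless router €92.47: electronics, €75.00 or more → 10.75% → €9.94
Pet grooming €42.30: labor services → 0% → €0.00
Hot soup (large) €6.21: hot prepared food → 9.25% → €0.57
Total tax = €0.95 + €1.34 + €9.94 + €0.57 = €12.80

€12.80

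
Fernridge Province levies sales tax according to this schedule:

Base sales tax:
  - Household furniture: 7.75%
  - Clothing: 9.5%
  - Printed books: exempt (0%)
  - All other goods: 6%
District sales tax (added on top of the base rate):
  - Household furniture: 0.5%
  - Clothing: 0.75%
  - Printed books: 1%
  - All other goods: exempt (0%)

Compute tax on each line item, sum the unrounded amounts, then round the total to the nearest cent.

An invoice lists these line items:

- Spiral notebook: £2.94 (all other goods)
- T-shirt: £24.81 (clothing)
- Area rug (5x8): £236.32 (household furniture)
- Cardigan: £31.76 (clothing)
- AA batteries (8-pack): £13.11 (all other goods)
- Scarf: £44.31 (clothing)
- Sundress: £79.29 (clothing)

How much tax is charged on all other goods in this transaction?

£0.96

Spiral notebook £2.94: all other goods → 6% + 0% district = 6% → £0.1764
AA batteries (8-pack) £13.11: all other goods → 6% + 0% district = 6% → £0.7866
Tax on all other goods: unrounded sum = £0.963 → £0.96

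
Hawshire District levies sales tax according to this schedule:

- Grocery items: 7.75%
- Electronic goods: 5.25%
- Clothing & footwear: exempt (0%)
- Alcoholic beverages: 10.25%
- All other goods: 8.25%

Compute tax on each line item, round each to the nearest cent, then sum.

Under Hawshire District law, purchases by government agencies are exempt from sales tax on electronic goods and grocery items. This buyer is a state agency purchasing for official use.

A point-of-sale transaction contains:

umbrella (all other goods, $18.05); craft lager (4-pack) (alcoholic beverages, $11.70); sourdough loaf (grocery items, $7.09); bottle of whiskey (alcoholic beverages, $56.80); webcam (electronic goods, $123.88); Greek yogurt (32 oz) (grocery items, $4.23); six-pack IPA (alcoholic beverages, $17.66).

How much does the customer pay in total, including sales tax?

Umbrella $18.05: all other goods → 8.25% → $1.49
Craft lager (4-pack) $11.70: alcoholic beverages → 10.25% → $1.20
Sourdough loaf $7.09: grocery items, buyer-exempt → 0% → $0.00
Bottle of whiskey $56.80: alcoholic beverages → 10.25% → $5.82
Webcam $123.88: electronic goods, buyer-exempt → 0% → $0.00
Greek yogurt (32 oz) $4.23: grocery items, buyer-exempt → 0% → $0.00
Six-pack IPA $17.66: alcoholic beverages → 10.25% → $1.81
Subtotal = $239.41; tax = $10.32; total due = $249.73

$249.73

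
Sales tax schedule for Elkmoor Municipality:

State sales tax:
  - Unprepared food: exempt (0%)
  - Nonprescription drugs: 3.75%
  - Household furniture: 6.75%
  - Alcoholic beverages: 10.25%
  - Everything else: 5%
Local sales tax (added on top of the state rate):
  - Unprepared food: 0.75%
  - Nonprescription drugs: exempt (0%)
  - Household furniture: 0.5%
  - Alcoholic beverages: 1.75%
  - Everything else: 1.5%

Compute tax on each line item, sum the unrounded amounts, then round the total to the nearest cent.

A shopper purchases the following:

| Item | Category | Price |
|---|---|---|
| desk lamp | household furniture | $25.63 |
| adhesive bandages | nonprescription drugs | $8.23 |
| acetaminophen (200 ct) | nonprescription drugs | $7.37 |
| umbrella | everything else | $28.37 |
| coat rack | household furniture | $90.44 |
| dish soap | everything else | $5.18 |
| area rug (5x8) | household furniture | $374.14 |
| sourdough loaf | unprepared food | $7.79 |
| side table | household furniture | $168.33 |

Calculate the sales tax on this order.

$50.57

Desk lamp $25.63: household furniture → 6.75% + 0.5% local = 7.25% → $1.858175
Adhesive bandages $8.23: nonprescription drugs → 3.75% + 0% local = 3.75% → $0.308625
Acetaminophen (200 ct) $7.37: nonprescription drugs → 3.75% + 0% local = 3.75% → $0.276375
Umbrella $28.37: everything else → 5% + 1.5% local = 6.5% → $1.84405
Coat rack $90.44: household furniture → 6.75% + 0.5% local = 7.25% → $6.5569
Dish soap $5.18: everything else → 5% + 1.5% local = 6.5% → $0.3367
Area rug (5x8) $374.14: household furniture → 6.75% + 0.5% local = 7.25% → $27.12515
Sourdough loaf $7.79: unprepared food → 0% + 0.75% local = 0.75% → $0.058425
Side table $168.33: household furniture → 6.75% + 0.5% local = 7.25% → $12.203925
Unrounded tax sum = $50.568325 → $50.57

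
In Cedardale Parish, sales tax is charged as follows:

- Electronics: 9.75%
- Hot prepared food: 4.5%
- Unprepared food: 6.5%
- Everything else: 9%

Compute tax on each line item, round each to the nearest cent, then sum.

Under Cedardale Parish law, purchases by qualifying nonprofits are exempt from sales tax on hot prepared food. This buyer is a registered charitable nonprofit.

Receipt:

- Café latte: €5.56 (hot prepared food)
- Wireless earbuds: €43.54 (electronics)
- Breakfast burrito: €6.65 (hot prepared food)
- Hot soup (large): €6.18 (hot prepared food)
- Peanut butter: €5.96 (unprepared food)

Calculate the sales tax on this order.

€4.64

Café latte €5.56: hot prepared food, buyer-exempt → 0% → €0.00
Wireless earbuds €43.54: electronics → 9.75% → €4.25
Breakfast burrito €6.65: hot prepared food, buyer-exempt → 0% → €0.00
Hot soup (large) €6.18: hot prepared food, buyer-exempt → 0% → €0.00
Peanut butter €5.96: unprepared food → 6.5% → €0.39
Total tax = €4.25 + €0.39 = €4.64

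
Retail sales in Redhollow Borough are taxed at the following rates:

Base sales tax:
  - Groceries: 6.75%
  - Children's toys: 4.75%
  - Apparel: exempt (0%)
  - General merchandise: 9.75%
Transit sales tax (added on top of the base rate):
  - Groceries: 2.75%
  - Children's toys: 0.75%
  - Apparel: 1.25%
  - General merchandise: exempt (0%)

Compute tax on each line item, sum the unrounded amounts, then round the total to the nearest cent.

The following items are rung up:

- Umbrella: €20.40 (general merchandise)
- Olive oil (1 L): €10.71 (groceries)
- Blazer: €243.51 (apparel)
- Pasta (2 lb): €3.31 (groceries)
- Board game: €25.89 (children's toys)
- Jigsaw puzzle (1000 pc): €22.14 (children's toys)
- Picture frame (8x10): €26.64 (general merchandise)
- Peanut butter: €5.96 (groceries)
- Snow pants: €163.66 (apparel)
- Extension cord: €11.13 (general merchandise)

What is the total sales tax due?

€15.30

Umbrella €20.40: general merchandise → 9.75% + 0% transit = 9.75% → €1.989
Olive oil (1 L) €10.71: groceries → 6.75% + 2.75% transit = 9.5% → €1.01745
Blazer €243.51: apparel → 0% + 1.25% transit = 1.25% → €3.043875
Pasta (2 lb) €3.31: groceries → 6.75% + 2.75% transit = 9.5% → €0.31445
Board game €25.89: children's toys → 4.75% + 0.75% transit = 5.5% → €1.42395
Jigsaw puzzle (1000 pc) €22.14: children's toys → 4.75% + 0.75% transit = 5.5% → €1.2177
Picture frame (8x10) €26.64: general merchandise → 9.75% + 0% transit = 9.75% → €2.5974
Peanut butter €5.96: groceries → 6.75% + 2.75% transit = 9.5% → €0.5662
Snow pants €163.66: apparel → 0% + 1.25% transit = 1.25% → €2.04575
Extension cord €11.13: general merchandise → 9.75% + 0% transit = 9.75% → €1.085175
Unrounded tax sum = €15.30095 → €15.30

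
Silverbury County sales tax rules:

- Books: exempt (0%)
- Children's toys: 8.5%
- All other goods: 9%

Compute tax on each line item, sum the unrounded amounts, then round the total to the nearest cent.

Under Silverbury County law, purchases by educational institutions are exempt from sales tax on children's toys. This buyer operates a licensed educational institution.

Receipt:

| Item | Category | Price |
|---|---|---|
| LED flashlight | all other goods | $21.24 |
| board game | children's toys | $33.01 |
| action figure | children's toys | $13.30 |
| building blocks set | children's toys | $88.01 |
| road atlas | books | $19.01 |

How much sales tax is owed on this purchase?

LED flashlight $21.24: all other goods → 9% → $1.9116
Board game $33.01: children's toys, buyer-exempt → 0% → $0.00
Action figure $13.30: children's toys, buyer-exempt → 0% → $0.00
Building blocks set $88.01: children's toys, buyer-exempt → 0% → $0.00
Road atlas $19.01: books → 0% → $0.00
Unrounded tax sum = $1.9116 → $1.91

$1.91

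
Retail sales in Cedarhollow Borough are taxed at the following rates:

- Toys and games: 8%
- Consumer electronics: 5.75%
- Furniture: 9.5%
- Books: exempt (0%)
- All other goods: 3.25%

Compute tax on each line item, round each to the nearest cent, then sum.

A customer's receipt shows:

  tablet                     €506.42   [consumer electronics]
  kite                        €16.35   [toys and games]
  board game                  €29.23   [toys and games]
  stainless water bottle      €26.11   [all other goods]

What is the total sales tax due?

Tablet €506.42: consumer electronics → 5.75% → €29.12
Kite €16.35: toys and games → 8% → €1.31
Board game €29.23: toys and games → 8% → €2.34
Stainless water bottle €26.11: all other goods → 3.25% → €0.85
Total tax = €29.12 + €1.31 + €2.34 + €0.85 = €33.62

€33.62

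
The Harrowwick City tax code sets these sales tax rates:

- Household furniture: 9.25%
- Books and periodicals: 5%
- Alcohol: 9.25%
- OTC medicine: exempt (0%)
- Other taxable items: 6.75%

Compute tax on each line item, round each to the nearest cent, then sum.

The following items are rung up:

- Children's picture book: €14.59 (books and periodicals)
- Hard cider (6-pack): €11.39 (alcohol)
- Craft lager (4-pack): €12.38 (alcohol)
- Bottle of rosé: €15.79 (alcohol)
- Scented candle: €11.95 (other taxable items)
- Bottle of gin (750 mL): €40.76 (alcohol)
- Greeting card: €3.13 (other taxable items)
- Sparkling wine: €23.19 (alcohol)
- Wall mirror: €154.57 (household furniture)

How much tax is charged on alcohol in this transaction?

€9.58

Hard cider (6-pack) €11.39: alcohol → 9.25% → €1.05
Craft lager (4-pack) €12.38: alcohol → 9.25% → €1.15
Bottle of rosé €15.79: alcohol → 9.25% → €1.46
Bottle of gin (750 mL) €40.76: alcohol → 9.25% → €3.77
Sparkling wine €23.19: alcohol → 9.25% → €2.15
Tax on alcohol = €1.05 + €1.15 + €1.46 + €3.77 + €2.15 = €9.58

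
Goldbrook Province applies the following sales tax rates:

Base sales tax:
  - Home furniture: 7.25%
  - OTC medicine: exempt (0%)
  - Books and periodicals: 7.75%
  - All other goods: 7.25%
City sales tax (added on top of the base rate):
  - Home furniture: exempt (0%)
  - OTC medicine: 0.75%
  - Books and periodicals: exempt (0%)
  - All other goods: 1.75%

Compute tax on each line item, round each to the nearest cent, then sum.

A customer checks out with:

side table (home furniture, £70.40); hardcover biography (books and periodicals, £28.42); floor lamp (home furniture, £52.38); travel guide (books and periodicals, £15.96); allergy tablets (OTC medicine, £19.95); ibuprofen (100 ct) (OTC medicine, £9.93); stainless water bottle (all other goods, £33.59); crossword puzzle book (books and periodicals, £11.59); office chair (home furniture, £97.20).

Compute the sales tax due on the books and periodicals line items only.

£4.34

Hardcover biography £28.42: books and periodicals → 7.75% + 0% city = 7.75% → £2.20
Travel guide £15.96: books and periodicals → 7.75% + 0% city = 7.75% → £1.24
Crossword puzzle book £11.59: books and periodicals → 7.75% + 0% city = 7.75% → £0.90
Tax on books and periodicals = £2.20 + £1.24 + £0.90 = £4.34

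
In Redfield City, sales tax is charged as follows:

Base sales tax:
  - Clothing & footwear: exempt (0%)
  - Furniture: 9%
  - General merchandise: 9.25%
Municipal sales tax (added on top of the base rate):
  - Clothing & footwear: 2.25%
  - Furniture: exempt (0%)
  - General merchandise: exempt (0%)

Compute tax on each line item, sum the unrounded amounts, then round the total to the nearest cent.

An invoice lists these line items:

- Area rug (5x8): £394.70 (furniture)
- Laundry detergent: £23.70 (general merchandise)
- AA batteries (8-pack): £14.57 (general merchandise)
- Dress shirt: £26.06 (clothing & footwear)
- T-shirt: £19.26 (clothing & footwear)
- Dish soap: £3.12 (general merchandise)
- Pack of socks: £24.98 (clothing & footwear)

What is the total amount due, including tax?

£547.32

Area rug (5x8) £394.70: furniture → 9% + 0% municipal = 9% → £35.523
Laundry detergent £23.70: general merchandise → 9.25% + 0% municipal = 9.25% → £2.19225
AA batteries (8-pack) £14.57: general merchandise → 9.25% + 0% municipal = 9.25% → £1.347725
Dress shirt £26.06: clothing & footwear → 0% + 2.25% municipal = 2.25% → £0.58635
T-shirt £19.26: clothing & footwear → 0% + 2.25% municipal = 2.25% → £0.43335
Dish soap £3.12: general merchandise → 9.25% + 0% municipal = 9.25% → £0.2886
Pack of socks £24.98: clothing & footwear → 0% + 2.25% municipal = 2.25% → £0.56205
Subtotal = £506.39; unrounded tax = £40.933325 → £40.93; total due = £547.32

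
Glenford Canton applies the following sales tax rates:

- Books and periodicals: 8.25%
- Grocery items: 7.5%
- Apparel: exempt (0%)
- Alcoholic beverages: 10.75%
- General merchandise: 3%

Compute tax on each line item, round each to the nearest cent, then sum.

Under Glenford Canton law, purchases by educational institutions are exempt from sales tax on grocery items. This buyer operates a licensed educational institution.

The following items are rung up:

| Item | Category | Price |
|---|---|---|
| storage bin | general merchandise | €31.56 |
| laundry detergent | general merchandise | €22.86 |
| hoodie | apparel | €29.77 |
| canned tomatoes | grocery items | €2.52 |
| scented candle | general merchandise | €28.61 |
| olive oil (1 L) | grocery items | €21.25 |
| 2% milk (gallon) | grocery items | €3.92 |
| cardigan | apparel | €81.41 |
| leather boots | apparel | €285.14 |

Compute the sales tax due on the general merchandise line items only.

€2.50

Storage bin €31.56: general merchandise → 3% → €0.95
Laundry detergent €22.86: general merchandise → 3% → €0.69
Scented candle €28.61: general merchandise → 3% → €0.86
Tax on general merchandise = €0.95 + €0.69 + €0.86 = €2.50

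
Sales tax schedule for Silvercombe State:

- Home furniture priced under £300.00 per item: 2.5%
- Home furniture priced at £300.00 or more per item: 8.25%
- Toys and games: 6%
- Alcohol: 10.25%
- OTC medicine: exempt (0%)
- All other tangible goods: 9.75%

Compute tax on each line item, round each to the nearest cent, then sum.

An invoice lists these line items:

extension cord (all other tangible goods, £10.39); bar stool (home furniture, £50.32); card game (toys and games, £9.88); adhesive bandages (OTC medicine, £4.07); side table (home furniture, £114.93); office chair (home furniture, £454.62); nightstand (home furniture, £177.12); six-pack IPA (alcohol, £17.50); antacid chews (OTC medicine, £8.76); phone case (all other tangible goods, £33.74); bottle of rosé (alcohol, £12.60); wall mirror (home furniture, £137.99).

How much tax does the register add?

£57.49

Extension cord £10.39: all other tangible goods → 9.75% → £1.01
Bar stool £50.32: home furniture, under £300.00 → 2.5% → £1.26
Card game £9.88: toys and games → 6% → £0.59
Adhesive bandages £4.07: OTC medicine → 0% → £0.00
Side table £114.93: home furniture, under £300.00 → 2.5% → £2.87
Office chair £454.62: home furniture, £300.00 or more → 8.25% → £37.51
Nightstand £177.12: home furniture, under £300.00 → 2.5% → £4.43
Six-pack IPA £17.50: alcohol → 10.25% → £1.79
Antacid chews £8.76: OTC medicine → 0% → £0.00
Phone case £33.74: all other tangible goods → 9.75% → £3.29
Bottle of rosé £12.60: alcohol → 10.25% → £1.29
Wall mirror £137.99: home furniture, under £300.00 → 2.5% → £3.45
Total tax = £1.01 + £1.26 + £0.59 + £2.87 + £37.51 + £4.43 + £1.79 + £3.29 + £1.29 + £3.45 = £57.49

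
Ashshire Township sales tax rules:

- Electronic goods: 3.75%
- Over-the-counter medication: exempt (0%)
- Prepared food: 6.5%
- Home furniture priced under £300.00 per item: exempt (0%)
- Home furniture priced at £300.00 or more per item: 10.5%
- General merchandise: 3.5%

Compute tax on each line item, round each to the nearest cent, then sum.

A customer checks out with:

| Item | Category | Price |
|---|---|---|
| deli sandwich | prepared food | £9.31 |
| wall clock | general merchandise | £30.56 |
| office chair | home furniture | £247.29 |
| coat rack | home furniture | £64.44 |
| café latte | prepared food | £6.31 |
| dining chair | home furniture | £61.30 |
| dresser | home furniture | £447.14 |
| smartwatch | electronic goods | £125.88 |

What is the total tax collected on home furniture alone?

Office chair £247.29: home furniture, under £300.00 → 0% → £0.00
Coat rack £64.44: home furniture, under £300.00 → 0% → £0.00
Dining chair £61.30: home furniture, under £300.00 → 0% → £0.00
Dresser £447.14: home furniture, £300.00 or more → 10.5% → £46.95
Tax on home furniture = £0.00 + £0.00 + £0.00 + £46.95 = £46.95

£46.95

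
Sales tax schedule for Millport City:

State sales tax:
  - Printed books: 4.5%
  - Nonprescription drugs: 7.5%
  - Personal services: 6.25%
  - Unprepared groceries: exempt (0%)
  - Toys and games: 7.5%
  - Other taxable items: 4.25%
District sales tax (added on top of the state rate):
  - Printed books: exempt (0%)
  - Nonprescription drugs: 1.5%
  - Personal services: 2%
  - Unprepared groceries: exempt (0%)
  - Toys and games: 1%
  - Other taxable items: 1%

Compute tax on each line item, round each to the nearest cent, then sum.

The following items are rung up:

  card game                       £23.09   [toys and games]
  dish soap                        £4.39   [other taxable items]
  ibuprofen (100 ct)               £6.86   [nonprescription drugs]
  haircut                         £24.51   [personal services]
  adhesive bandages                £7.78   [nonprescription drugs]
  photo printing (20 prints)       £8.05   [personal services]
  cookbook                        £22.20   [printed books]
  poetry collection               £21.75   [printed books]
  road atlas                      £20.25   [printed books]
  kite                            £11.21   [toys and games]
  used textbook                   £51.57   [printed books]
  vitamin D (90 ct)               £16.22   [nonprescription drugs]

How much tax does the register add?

Card game £23.09: toys and games → 7.5% + 1% district = 8.5% → £1.96
Dish soap £4.39: other taxable items → 4.25% + 1% district = 5.25% → £0.23
Ibuprofen (100 ct) £6.86: nonprescription drugs → 7.5% + 1.5% district = 9% → £0.62
Haircut £24.51: personal services → 6.25% + 2% district = 8.25% → £2.02
Adhesive bandages £7.78: nonprescription drugs → 7.5% + 1.5% district = 9% → £0.70
Photo printing (20 prints) £8.05: personal services → 6.25% + 2% district = 8.25% → £0.66
Cookbook £22.20: printed books → 4.5% + 0% district = 4.5% → £1.00
Poetry collection £21.75: printed books → 4.5% + 0% district = 4.5% → £0.98
Road atlas £20.25: printed books → 4.5% + 0% district = 4.5% → £0.91
Kite £11.21: toys and games → 7.5% + 1% district = 8.5% → £0.95
Used textbook £51.57: printed books → 4.5% + 0% district = 4.5% → £2.32
Vitamin D (90 ct) £16.22: nonprescription drugs → 7.5% + 1.5% district = 9% → £1.46
Total tax = £1.96 + £0.23 + £0.62 + £2.02 + £0.70 + £0.66 + £1.00 + £0.98 + £0.91 + £0.95 + £2.32 + £1.46 = £13.81

£13.81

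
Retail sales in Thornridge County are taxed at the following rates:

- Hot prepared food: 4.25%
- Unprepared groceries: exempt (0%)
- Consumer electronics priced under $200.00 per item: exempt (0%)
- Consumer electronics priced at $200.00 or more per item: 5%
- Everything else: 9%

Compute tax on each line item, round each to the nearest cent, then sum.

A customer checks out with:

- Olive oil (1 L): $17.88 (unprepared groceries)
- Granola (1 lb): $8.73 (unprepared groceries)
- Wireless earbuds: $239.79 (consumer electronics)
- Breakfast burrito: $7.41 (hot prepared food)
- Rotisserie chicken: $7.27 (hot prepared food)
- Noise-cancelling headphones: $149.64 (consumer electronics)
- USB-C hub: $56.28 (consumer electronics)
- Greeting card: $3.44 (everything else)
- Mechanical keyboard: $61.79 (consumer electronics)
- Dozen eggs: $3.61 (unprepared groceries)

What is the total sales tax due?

Olive oil (1 L) $17.88: unprepared groceries → 0% → $0.00
Granola (1 lb) $8.73: unprepared groceries → 0% → $0.00
Wireless earbuds $239.79: consumer electronics, $200.00 or more → 5% → $11.99
Breakfast burrito $7.41: hot prepared food → 4.25% → $0.31
Rotisserie chicken $7.27: hot prepared food → 4.25% → $0.31
Noise-cancelling headphones $149.64: consumer electronics, under $200.00 → 0% → $0.00
USB-C hub $56.28: consumer electronics, under $200.00 → 0% → $0.00
Greeting card $3.44: everything else → 9% → $0.31
Mechanical keyboard $61.79: consumer electronics, under $200.00 → 0% → $0.00
Dozen eggs $3.61: unprepared groceries → 0% → $0.00
Total tax = $11.99 + $0.31 + $0.31 + $0.31 = $12.92

$12.92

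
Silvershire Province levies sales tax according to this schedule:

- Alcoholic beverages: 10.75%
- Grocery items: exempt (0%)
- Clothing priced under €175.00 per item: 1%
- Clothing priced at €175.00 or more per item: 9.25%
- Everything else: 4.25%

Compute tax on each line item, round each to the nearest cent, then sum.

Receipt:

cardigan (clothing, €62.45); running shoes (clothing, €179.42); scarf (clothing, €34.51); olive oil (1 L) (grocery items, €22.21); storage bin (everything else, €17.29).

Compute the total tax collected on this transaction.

€18.30

Cardigan €62.45: clothing, under €175.00 → 1% → €0.62
Running shoes €179.42: clothing, €175.00 or more → 9.25% → €16.60
Scarf €34.51: clothing, under €175.00 → 1% → €0.35
Olive oil (1 L) €22.21: grocery items → 0% → €0.00
Storage bin €17.29: everything else → 4.25% → €0.73
Total tax = €0.62 + €16.60 + €0.35 + €0.73 = €18.30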